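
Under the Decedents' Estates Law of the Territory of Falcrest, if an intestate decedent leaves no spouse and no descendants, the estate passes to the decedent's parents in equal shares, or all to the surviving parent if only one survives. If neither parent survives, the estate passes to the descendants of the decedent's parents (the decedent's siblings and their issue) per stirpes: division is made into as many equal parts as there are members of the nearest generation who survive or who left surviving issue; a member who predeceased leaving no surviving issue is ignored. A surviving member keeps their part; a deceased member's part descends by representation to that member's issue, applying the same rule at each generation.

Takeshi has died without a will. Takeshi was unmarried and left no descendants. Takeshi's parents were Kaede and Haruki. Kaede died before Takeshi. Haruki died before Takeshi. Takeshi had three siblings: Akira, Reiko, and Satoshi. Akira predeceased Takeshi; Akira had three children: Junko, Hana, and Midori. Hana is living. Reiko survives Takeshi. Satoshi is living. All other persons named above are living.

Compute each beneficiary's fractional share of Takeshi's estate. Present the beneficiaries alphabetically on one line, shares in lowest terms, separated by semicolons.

Neither parent survives and there are no descendants, so the estate passes to Takeshi's siblings and their issue per stirpes.
The estate is divided into 3 equal shares of 1/3 among Akira, Reiko, Satoshi.
Akira predeceased; the 1/3 allotted to Akira's branch passes to Akira's issue by representation.
The 1/3 is divided into 3 equal shares of 1/9 among Junko, Hana, Midori.
Junko is living and takes 1/9.
Hana is living and takes 1/9.
Midori is living and takes 1/9.
Reiko is living and takes 1/3.
Satoshi is living and takes 1/3.

Hana 1/9; Junko 1/9; Midori 1/9; Reiko 1/3; Satoshi 1/3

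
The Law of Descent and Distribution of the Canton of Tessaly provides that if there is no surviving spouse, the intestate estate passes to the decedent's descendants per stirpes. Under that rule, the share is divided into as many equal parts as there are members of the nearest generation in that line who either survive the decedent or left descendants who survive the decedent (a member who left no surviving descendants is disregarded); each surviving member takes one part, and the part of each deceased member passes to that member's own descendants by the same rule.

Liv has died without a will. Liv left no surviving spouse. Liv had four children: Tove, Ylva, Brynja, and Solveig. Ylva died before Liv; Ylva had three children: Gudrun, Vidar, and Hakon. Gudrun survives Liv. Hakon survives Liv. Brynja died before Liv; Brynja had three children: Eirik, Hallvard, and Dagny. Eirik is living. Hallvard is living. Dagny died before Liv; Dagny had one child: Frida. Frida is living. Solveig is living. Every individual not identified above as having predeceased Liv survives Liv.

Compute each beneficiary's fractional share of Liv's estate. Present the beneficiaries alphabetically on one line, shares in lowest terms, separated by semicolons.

There is no surviving spouse, so the entire estate passes to Liv's descendants per stirpes.
The estate is divided into 4 equal shares of 1/4 among Tove, Ylva, Brynja, Solveig.
Tove is living and takes 1/4.
Ylva predeceased; the 1/4 allotted to Ylva's branch passes to Ylva's issue by representation.
The 1/4 is divided into 3 equal shares of 1/12 among Gudrun, Vidar, Hakon.
Gudrun is living and takes 1/12.
Vidar is living and takes 1/12.
Hakon is living and takes 1/12.
Brynja predeceased; the 1/4 allotted to Brynja's branch passes to Brynja's issue by representation.
The 1/4 is divided into 3 equal shares of 1/12 among Eirik, Hallvard, Dagny.
Eirik is living and takes 1/12.
Hallvard is living and takes 1/12.
Dagny predeceased; the 1/12 allotted to Dagny's branch passes to Dagny's issue by representation.
Frida is the sole taker at this level and receives the full 1/12.
Solveig is living and takes 1/4.

Eirik 1/12; Frida 1/12; Gudrun 1/12; Hakon 1/12; Hallvard 1/12; Solveig 1/4; Tove 1/4; Vidar 1/12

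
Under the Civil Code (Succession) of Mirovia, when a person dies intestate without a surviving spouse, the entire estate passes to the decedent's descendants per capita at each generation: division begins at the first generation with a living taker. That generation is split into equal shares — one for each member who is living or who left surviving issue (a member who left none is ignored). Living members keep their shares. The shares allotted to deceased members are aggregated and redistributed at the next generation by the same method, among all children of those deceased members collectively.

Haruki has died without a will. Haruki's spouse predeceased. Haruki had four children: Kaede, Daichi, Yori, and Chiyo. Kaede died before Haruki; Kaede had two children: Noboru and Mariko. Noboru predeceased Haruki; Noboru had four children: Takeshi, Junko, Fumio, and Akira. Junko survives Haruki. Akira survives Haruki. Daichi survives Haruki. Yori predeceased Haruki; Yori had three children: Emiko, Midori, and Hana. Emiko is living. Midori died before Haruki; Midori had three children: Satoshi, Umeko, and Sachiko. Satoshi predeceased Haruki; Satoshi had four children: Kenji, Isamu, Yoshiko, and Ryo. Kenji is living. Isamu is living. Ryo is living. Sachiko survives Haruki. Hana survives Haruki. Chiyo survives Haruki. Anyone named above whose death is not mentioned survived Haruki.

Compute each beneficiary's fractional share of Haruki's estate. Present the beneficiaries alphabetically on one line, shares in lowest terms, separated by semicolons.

There is no surviving spouse, so the entire estate passes to Haruki's descendants per capita at each generation.
At generation 1 (Kaede, Daichi, Yori, Chiyo) there are 4 shares of (1)/4 = 1/4 each.
Living: Daichi and Chiyo — each takes 1/4.
Deceased: Kaede and Yori. Their combined 1/2 is pooled and carried to generation 2.
At generation 2 (Noboru, Mariko, Emiko, Midori, Hana) there are 5 shares of (1/2)/5 = 1/10 each.
Living: Mariko, Emiko, and Hana — each takes 1/10.
Deceased: Noboru and Midori. Their combined 1/5 is pooled and carried to generation 3.
At generation 3 (Takeshi, Junko, Fumio, Akira, Satoshi, Umeko, Sachiko) there are 7 shares of (1/5)/7 = 1/35 each.
Living: Takeshi, Junko, Fumio, Akira, Umeko, and Sachiko — each takes 1/35.
Deceased: Satoshi. That 1/35 share is carried to generation 4.
At generation 4 (Kenji, Isamu, Yoshiko, Ryo) there are 4 shares of (1/35)/4 = 1/140 each.
Living: Kenji, Isamu, Yoshiko, and Ryo — each takes 1/140.

Akira 1/35; Chiyo 1/4; Daichi 1/4; Emiko 1/10; Fumio 1/35; Hana 1/10; Isamu 1/140; Junko 1/35; Kenji 1/140; Mariko 1/10; Ryo 1/140; Sachiko 1/35; Takeshi 1/35; Umeko 1/35; Yoshiko 1/140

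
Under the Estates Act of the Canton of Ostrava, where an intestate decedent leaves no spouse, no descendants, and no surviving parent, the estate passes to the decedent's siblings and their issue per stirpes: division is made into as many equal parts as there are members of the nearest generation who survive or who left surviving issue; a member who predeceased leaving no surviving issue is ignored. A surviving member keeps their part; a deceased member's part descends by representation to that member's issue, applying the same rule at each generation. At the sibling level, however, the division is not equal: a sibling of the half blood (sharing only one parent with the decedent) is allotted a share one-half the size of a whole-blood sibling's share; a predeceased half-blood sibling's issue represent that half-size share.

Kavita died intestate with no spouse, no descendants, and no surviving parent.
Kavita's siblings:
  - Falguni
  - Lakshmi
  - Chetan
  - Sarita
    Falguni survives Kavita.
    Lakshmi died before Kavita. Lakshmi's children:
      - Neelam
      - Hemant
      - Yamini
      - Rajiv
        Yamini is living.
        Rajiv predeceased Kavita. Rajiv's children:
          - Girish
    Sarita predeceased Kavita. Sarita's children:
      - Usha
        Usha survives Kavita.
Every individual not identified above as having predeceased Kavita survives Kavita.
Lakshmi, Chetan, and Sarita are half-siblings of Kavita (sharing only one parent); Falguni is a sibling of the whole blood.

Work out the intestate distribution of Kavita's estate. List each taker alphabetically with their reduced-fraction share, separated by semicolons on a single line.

Chetan 1/5; Falguni 2/5; Girish 1/20; Hemant 1/20; Neelam 1/20; Usha 1/5; Yamini 1/20

No spouse, descendants, or parent survives, so the estate passes to Kavita's siblings per stirpes.
Half-blood siblings count for one-half the weight of whole-blood siblings at the initial division.
Dividing 1 in proportion to weights (total weight 5/2): Falguni (weight 1) → 2/5; Lakshmi (weight 1/2) → 1/5; Chetan (weight 1/2) → 1/5; Sarita (weight 1/2) → 1/5.
Falguni is living and takes 2/5.
Lakshmi predeceased; the 1/5 allotted to Lakshmi's branch passes to Lakshmi's issue by representation.
The 1/5 is divided into 4 equal shares of 1/20 among Neelam, Hemant, Yamini, Rajiv.
Neelam is living and takes 1/20.
Hemant is living and takes 1/20.
Yamini is living and takes 1/20.
Rajiv predeceased; the 1/20 allotted to Rajiv's branch passes to Rajiv's issue by representation.
Girish is the sole taker at this level and receives the full 1/20.
Chetan is living and takes 1/5.
Sarita predeceased; the 1/5 allotted to Sarita's branch passes to Sarita's issue by representation.
Usha is the sole taker at this level and receives the full 1/5.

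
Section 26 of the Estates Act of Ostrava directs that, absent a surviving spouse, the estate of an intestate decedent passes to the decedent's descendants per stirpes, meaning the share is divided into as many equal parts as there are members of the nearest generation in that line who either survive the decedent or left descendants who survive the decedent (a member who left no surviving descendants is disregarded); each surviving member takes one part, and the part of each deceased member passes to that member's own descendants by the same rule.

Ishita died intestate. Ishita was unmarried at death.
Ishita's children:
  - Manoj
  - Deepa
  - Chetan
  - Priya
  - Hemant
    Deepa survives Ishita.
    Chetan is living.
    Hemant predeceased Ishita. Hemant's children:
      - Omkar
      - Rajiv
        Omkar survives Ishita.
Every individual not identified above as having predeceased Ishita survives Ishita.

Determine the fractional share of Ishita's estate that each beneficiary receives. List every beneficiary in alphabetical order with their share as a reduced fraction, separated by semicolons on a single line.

There is no surviving spouse, so the entire estate passes to Ishita's descendants per stirpes.
The estate is divided into 5 equal shares of 1/5 among Manoj, Deepa, Chetan, Priya, Hemant.
Manoj is living and takes 1/5.
Deepa is living and takes 1/5.
Chetan is living and takes 1/5.
Priya is living and takes 1/5.
Hemant predeceased; the 1/5 allotted to Hemant's branch passes to Hemant's issue by representation.
The 1/5 is divided into 2 equal shares of 1/10 among Omkar, Rajiv.
Omkar is living and takes 1/10.
Rajiv is living and takes 1/10.

Chetan 1/5; Deepa 1/5; Manoj 1/5; Omkar 1/10; Priya 1/5; Rajiv 1/10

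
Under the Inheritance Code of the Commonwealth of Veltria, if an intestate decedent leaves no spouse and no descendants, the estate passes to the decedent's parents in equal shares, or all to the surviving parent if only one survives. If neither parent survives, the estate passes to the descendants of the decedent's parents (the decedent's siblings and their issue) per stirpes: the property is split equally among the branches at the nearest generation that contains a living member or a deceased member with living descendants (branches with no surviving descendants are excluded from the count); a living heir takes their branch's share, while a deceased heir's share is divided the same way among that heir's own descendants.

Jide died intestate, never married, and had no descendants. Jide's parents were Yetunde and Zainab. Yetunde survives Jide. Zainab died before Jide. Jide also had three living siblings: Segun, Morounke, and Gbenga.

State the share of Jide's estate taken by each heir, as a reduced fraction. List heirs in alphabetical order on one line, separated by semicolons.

Only one parent, Yetunde, survives, so Yetunde takes the entire estate. The siblings take nothing because a surviving parent has priority.

Yetunde 1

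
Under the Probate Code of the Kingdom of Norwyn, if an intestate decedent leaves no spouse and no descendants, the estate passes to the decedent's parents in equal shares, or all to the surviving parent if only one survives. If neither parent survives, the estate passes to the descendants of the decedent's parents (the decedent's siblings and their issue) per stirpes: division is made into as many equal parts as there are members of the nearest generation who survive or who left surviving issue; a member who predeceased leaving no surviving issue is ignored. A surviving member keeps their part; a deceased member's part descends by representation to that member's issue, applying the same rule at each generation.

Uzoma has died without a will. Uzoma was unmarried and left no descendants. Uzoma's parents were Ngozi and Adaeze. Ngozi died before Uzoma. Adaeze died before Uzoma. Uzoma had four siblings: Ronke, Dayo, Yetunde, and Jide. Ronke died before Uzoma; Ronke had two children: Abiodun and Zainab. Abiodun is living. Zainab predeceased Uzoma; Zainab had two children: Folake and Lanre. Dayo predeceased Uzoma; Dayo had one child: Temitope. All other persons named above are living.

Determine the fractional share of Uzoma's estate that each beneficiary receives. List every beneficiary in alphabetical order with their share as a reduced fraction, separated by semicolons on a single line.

Abiodun 1/8; Folake 1/16; Jide 1/4; Lanre 1/16; Temitope 1/4; Yetunde 1/4

Neither parent survives and there are no descendants, so the estate passes to Uzoma's siblings and their issue per stirpes.
The estate is divided into 4 equal shares of 1/4 among Ronke, Dayo, Yetunde, Jide.
Ronke predeceased; the 1/4 allotted to Ronke's branch passes to Ronke's issue by representation.
The 1/4 is divided into 2 equal shares of 1/8 among Abiodun, Zainab.
Abiodun is living and takes 1/8.
Zainab predeceased; the 1/8 allotted to Zainab's branch passes to Zainab's issue by representation.
The 1/8 is divided into 2 equal shares of 1/16 among Folake, Lanre.
Folake is living and takes 1/16.
Lanre is living and takes 1/16.
Dayo predeceased; the 1/4 allotted to Dayo's branch passes to Dayo's issue by representation.
Temitope is the sole taker at this level and receives the full 1/4.
Yetunde is living and takes 1/4.
Jide is living and takes 1/4.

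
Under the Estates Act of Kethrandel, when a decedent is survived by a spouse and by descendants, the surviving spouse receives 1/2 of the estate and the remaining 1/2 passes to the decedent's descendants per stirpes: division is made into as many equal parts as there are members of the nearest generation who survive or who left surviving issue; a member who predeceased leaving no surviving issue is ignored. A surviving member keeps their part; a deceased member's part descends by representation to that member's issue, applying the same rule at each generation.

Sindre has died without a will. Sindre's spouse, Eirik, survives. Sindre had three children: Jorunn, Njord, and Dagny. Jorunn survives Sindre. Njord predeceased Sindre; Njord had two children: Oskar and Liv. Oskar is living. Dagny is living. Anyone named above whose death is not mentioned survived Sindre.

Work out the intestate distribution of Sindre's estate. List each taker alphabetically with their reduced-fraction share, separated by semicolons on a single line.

Eirik, as surviving spouse, takes 1/2.
The remaining 1/2 passes to Sindre's descendants per stirpes.
The 1/2 is divided into 3 equal shares of 1/6 among Jorunn, Njord, Dagny.
Jorunn is living and takes 1/6.
Njord predeceased; the 1/6 allotted to Njord's branch passes to Njord's issue by representation.
The 1/6 is divided into 2 equal shares of 1/12 among Oskar, Liv.
Oskar is living and takes 1/12.
Liv is living and takes 1/12.
Dagny is living and takes 1/6.

Dagny 1/6; Eirik 1/2; Jorunn 1/6; Liv 1/12; Oskar 1/12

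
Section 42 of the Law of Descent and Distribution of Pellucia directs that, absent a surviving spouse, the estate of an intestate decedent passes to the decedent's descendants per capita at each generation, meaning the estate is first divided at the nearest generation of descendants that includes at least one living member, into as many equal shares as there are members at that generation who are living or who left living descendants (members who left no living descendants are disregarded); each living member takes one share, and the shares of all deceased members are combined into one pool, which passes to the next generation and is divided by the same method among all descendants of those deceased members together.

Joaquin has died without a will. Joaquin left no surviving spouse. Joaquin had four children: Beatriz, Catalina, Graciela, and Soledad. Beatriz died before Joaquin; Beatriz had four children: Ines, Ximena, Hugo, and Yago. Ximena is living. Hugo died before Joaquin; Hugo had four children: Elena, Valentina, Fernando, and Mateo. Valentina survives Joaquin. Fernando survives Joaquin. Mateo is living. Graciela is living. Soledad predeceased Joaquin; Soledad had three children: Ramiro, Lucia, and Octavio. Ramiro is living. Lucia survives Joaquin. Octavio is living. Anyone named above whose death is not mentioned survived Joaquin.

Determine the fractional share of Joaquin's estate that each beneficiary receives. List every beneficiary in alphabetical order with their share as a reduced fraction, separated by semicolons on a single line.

There is no surviving spouse, so the entire estate passes to Joaquin's descendants per capita at each generation.
At generation 1 (Beatriz, Catalina, Graciela, Soledad) there are 4 shares of (1)/4 = 1/4 each.
Living: Catalina and Graciela — each takes 1/4.
Deceased: Beatriz and Soledad. Their combined 1/2 is pooled and carried to generation 2.
At generation 2 (Ines, Ximena, Hugo, Yago, Ramiro, Lucia, Octavio) there are 7 shares of (1/2)/7 = 1/14 each.
Living: Ines, Ximena, Yago, Ramiro, Lucia, and Octavio — each takes 1/14.
Deceased: Hugo. That 1/14 share is carried to generation 3.
At generation 3 (Elena, Valentina, Fernando, Mateo) there are 4 shares of (1/14)/4 = 1/56 each.
Living: Elena, Valentina, Fernando, and Mateo — each takes 1/56.

Catalina 1/4; Elena 1/56; Fernando 1/56; Graciela 1/4; Ines 1/14; Lucia 1/14; Mateo 1/56; Octavio 1/14; Ramiro 1/14; Valentina 1/56; Ximena 1/14; Yago 1/14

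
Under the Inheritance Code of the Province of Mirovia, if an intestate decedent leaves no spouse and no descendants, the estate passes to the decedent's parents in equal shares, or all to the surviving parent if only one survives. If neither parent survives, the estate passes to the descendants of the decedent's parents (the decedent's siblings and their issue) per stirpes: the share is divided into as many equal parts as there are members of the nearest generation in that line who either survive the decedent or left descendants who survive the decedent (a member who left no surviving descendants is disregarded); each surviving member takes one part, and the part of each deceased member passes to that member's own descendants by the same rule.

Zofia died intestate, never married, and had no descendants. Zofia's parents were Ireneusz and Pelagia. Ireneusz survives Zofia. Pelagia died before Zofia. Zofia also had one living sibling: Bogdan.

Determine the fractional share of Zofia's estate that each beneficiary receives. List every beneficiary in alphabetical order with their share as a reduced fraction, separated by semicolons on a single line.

Ireneusz 1

Only one parent, Ireneusz, survives, so Ireneusz takes the entire estate. The siblings take nothing because a surviving parent has priority.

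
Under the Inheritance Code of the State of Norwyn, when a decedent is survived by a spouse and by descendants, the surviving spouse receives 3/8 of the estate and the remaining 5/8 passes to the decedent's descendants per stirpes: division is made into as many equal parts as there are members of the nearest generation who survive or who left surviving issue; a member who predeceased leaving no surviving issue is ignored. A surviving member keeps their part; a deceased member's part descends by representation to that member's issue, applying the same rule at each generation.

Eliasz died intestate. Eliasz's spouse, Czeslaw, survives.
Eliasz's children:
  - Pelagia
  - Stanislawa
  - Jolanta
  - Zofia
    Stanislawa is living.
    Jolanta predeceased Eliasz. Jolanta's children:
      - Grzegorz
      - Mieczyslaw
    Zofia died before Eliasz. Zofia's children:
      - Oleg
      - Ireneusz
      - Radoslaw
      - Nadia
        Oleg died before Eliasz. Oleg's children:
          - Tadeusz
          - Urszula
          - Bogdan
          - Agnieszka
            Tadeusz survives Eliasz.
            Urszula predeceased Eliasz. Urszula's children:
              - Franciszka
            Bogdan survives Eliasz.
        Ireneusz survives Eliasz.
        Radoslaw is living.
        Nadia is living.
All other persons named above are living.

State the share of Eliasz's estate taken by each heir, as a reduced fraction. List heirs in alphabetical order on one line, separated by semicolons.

Czeslaw, as surviving spouse, takes 3/8.
The remaining 5/8 passes to Eliasz's descendants per stirpes.
The 5/8 is divided into 4 equal shares of 5/32 among Pelagia, Stanislawa, Jolanta, Zofia.
Pelagia is living and takes 5/32.
Stanislawa is living and takes 5/32.
Jolanta predeceased; the 5/32 allotted to Jolanta's branch passes to Jolanta's issue by representation.
The 5/32 is divided into 2 equal shares of 5/64 among Grzegorz, Mieczyslaw.
Grzegorz is living and takes 5/64.
Mieczyslaw is living and takes 5/64.
Zofia predeceased; the 5/32 allotted to Zofia's branch passes to Zofia's issue by representation.
The 5/32 is divided into 4 equal shares of 5/128 among Oleg, Ireneusz, Radoslaw, Nadia.
Oleg predeceased; the 5/128 allotted to Oleg's branch passes to Oleg's issue by representation.
The 5/128 is divided into 4 equal shares of 5/512 among Tadeusz, Urszula, Bogdan, Agnieszka.
Tadeusz is living and takes 5/512.
Urszula predeceased; the 5/512 allotted to Urszula's branch passes to Urszula's issue by representation.
Franciszka is the sole taker at this level and receives the full 5/512.
Bogdan is living and takes 5/512.
Agnieszka is living and takes 5/512.
Ireneusz is living and takes 5/128.
Radoslaw is living and takes 5/128.
Nadia is living and takes 5/128.

Agnieszka 5/512; Bogdan 5/512; Czeslaw 3/8; Franciszka 5/512; Grzegorz 5/64; Ireneusz 5/128; Mieczyslaw 5/64; Nadia 5/128; Pelagia 5/32; Radoslaw 5/128; Stanislawa 5/32; Tadeusz 5/512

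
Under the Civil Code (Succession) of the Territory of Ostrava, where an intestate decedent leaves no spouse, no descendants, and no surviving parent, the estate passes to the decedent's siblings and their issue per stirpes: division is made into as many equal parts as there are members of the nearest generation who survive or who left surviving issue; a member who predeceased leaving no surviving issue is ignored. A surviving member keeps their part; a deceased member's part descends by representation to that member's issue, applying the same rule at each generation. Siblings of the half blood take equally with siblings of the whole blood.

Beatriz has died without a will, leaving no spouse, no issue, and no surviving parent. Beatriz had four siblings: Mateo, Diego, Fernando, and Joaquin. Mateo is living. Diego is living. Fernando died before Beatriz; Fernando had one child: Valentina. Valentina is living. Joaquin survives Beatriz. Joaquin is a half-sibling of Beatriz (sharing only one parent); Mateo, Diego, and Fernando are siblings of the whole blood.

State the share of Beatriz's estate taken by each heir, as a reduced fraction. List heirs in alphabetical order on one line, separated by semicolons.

No spouse, descendants, or parent survives, so the estate passes to Beatriz's siblings per stirpes.
Half-blood and whole-blood siblings take equally under the stated rule.
The estate is divided into 4 equal shares of 1/4 among Mateo, Diego, Fernando, Joaquin.
Mateo is living and takes 1/4.
Diego is living and takes 1/4.
Fernando predeceased; the 1/4 allotted to Fernando's branch passes to Fernando's issue by representation.
Valentina is the sole taker at this level and receives the full 1/4.
Joaquin is living and takes 1/4.

Diego 1/4; Joaquin 1/4; Mateo 1/4; Valentina 1/4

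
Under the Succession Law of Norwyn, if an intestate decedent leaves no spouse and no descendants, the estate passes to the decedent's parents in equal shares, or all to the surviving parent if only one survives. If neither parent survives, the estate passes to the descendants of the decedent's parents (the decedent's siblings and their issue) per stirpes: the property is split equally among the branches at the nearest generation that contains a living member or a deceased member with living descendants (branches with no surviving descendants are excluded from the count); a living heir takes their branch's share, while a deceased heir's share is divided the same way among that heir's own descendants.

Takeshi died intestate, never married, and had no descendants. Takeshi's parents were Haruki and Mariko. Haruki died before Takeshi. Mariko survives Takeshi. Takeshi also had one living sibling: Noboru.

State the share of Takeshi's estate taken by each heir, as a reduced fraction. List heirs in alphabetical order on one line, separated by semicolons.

Mariko 1

Only one parent, Mariko, survives, so Mariko takes the entire estate. The siblings take nothing because a surviving parent has priority.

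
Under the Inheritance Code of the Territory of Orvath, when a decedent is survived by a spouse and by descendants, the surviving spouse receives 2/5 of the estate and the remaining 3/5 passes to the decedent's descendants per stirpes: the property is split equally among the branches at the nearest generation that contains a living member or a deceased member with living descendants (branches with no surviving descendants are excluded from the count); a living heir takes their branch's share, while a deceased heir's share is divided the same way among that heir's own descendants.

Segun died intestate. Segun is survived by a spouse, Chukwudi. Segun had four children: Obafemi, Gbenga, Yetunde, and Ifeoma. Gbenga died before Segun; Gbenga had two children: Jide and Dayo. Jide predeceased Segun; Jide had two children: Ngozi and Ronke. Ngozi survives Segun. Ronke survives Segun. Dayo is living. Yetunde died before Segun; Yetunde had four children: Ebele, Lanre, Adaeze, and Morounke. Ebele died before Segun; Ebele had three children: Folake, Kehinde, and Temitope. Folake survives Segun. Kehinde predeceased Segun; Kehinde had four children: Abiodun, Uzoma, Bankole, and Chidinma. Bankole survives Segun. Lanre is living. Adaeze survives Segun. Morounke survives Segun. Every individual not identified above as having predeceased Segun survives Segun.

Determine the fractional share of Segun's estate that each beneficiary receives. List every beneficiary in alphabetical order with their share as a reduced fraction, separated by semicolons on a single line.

Chukwudi, as surviving spouse, takes 2/5.
The remaining 3/5 passes to Segun's descendants per stirpes.
The 3/5 is divided into 4 equal shares of 3/20 among Obafemi, Gbenga, Yetunde, Ifeoma.
Obafemi is living and takes 3/20.
Gbenga predeceased; the 3/20 allotted to Gbenga's branch passes to Gbenga's issue by representation.
The 3/20 is divided into 2 equal shares of 3/40 among Jide, Dayo.
Jide predeceased; the 3/40 allotted to Jide's branch passes to Jide's issue by representation.
The 3/40 is divided into 2 equal shares of 3/80 among Ngozi, Ronke.
Ngozi is living and takes 3/80.
Ronke is living and takes 3/80.
Dayo is living and takes 3/40.
Yetunde predeceased; the 3/20 allotted to Yetunde's branch passes to Yetunde's issue by representation.
The 3/20 is divided into 4 equal shares of 3/80 among Ebele, Lanre, Adaeze, Morounke.
Ebele predeceased; the 3/80 allotted to Ebele's branch passes to Ebele's issue by representation.
The 3/80 is divided into 3 equal shares of 1/80 among Folake, Kehinde, Temitope.
Folake is living and takes 1/80.
Kehinde predeceased; the 1/80 allotted to Kehinde's branch passes to Kehinde's issue by representation.
The 1/80 is divided into 4 equal shares of 1/320 among Abiodun, Uzoma, Bankole, Chidinma.
Abiodun is living and takes 1/320.
Uzoma is living and takes 1/320.
Bankole is living and takes 1/320.
Chidinma is living and takes 1/320.
Temitope is living and takes 1/80.
Lanre is living and takes 3/80.
Adaeze is living and takes 3/80.
Morounke is living and takes 3/80.
Ifeoma is living and takes 3/20.

Abiodun 1/320; Adaeze 3/80; Bankole 1/320; Chidinma 1/320; Chukwudi 2/5; Dayo 3/40; Folake 1/80; Ifeoma 3/20; Lanre 3/80; Morounke 3/80; Ngozi 3/80; Obafemi 3/20; Ronke 3/80; Temitope 1/80; Uzoma 1/320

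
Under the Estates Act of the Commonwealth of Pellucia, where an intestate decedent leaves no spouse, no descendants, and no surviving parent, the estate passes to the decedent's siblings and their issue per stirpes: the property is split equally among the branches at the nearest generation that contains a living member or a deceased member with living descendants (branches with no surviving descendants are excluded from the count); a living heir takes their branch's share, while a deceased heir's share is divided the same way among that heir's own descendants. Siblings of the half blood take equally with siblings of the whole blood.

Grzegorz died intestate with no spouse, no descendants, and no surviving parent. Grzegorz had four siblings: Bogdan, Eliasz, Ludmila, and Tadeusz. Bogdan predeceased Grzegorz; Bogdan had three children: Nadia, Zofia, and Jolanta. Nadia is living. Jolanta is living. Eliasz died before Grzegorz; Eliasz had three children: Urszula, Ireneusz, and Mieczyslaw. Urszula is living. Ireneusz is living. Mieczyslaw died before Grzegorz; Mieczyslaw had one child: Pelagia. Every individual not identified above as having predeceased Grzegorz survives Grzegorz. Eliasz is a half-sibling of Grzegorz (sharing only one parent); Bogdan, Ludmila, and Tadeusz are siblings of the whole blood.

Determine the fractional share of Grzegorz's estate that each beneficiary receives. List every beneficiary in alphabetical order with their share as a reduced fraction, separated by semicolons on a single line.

No spouse, descendants, or parent survives, so the estate passes to Grzegorz's siblings per stirpes.
Half-blood and whole-blood siblings take equally under the stated rule.
The estate is divided into 4 equal shares of 1/4 among Bogdan, Eliasz, Ludmila, Tadeusz.
Bogdan predeceased; the 1/4 allotted to Bogdan's branch passes to Bogdan's issue by representation.
The 1/4 is divided into 3 equal shares of 1/12 among Nadia, Zofia, Jolanta.
Nadia is living and takes 1/12.
Zofia is living and takes 1/12.
Jolanta is living and takes 1/12.
Eliasz predeceased; the 1/4 allotted to Eliasz's branch passes to Eliasz's issue by representation.
The 1/4 is divided into 3 equal shares of 1/12 among Urszula, Ireneusz, Mieczyslaw.
Urszula is living and takes 1/12.
Ireneusz is living and takes 1/12.
Mieczyslaw predeceased; the 1/12 allotted to Mieczyslaw's branch passes to Mieczyslaw's issue by representation.
Pelagia is the sole taker at this level and receives the full 1/12.
Ludmila is living and takes 1/4.
Tadeusz is living and takes 1/4.

Ireneusz 1/12; Jolanta 1/12; Ludmila 1/4; Nadia 1/12; Pelagia 1/12; Tadeusz 1/4; Urszula 1/12; Zofia 1/12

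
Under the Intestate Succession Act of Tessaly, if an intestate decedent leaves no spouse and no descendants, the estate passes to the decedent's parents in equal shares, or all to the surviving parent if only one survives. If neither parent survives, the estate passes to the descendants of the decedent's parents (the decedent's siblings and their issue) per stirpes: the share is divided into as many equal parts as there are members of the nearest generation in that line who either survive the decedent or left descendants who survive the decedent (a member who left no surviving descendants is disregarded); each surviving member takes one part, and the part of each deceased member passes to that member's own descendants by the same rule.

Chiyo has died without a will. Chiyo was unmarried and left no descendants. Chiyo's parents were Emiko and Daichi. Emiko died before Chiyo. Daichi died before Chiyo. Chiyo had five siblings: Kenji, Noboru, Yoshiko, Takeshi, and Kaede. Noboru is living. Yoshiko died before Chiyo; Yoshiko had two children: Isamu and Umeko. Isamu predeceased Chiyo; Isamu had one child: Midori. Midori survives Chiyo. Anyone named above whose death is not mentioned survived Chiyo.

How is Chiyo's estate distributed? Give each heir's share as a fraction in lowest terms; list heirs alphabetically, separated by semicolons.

Neither parent survives and there are no descendants, so the estate passes to Chiyo's siblings and their issue per stirpes.
The estate is divided into 5 equal shares of 1/5 among Kenji, Noboru, Yoshiko, Takeshi, Kaede.
Kenji is living and takes 1/5.
Noboru is living and takes 1/5.
Yoshiko predeceased; the 1/5 allotted to Yoshiko's branch passes to Yoshiko's issue by representation.
The 1/5 is divided into 2 equal shares of 1/10 among Isamu, Umeko.
Isamu predeceased; the 1/10 allotted to Isamu's branch passes to Isamu's issue by representation.
Midori is the sole taker at this level and receives the full 1/10.
Umeko is living and takes 1/10.
Takeshi is living and takes 1/5.
Kaede is living and takes 1/5.

Kaede 1/5; Kenji 1/5; Midori 1/10; Noboru 1/5; Takeshi 1/5; Umeko 1/10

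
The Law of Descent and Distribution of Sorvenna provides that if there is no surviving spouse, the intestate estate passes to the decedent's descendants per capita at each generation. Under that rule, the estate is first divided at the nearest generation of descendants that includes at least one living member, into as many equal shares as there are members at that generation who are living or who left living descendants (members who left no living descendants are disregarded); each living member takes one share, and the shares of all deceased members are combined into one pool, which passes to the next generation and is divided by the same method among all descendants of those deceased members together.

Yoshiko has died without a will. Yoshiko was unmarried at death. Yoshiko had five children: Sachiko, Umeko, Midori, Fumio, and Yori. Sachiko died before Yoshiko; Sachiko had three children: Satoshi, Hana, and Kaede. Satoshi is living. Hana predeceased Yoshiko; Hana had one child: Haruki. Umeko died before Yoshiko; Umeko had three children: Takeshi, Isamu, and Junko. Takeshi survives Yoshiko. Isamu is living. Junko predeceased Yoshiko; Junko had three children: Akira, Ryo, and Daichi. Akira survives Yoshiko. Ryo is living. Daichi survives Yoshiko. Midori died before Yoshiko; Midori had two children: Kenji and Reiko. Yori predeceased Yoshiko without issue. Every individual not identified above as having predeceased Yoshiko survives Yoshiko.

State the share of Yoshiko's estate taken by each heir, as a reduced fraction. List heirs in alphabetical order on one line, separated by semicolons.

Akira 3/64; Daichi 3/64; Fumio 1/4; Haruki 3/64; Isamu 3/32; Kaede 3/32; Kenji 3/32; Reiko 3/32; Ryo 3/64; Satoshi 3/32; Takeshi 3/32

There is no surviving spouse, so the entire estate passes to Yoshiko's descendants per capita at each generation.
At generation 1 (Sachiko, Umeko, Midori, Fumio) there are 4 shares of (1)/4 = 1/4 each.
Living: Fumio — each takes 1/4.
Deceased: Sachiko, Umeko, and Midori. Their combined 3/4 is pooled and carried to generation 2.
At generation 2 (Satoshi, Hana, Kaede, Takeshi, Isamu, Junko, Kenji, Reiko) there are 8 shares of (3/4)/8 = 3/32 each.
Living: Satoshi, Kaede, Takeshi, Isamu, Kenji, and Reiko — each takes 3/32.
Deceased: Hana and Junko. Their combined 3/16 is pooled and carried to generation 3.
At generation 3 (Haruki, Akira, Ryo, Daichi) there are 4 shares of (3/16)/4 = 3/64 each.
Living: Haruki, Akira, Ryo, and Daichi — each takes 3/64.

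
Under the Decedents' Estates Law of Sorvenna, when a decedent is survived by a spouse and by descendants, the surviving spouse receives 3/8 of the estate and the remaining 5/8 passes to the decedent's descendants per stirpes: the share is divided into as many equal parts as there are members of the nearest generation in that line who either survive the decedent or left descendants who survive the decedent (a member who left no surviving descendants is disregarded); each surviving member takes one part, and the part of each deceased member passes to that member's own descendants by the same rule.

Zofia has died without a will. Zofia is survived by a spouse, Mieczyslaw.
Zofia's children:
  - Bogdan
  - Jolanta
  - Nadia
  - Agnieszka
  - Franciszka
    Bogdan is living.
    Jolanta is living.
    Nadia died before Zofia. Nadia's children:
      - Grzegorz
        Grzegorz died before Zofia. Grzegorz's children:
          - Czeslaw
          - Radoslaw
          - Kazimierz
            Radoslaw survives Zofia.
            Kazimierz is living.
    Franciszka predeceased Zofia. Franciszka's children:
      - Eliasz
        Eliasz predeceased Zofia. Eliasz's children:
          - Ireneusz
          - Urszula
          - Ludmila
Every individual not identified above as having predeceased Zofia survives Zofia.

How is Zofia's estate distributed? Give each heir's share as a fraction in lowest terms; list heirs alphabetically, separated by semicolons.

Agnieszka 1/8; Bogdan 1/8; Czeslaw 1/24; Ireneusz 1/24; Jolanta 1/8; Kazimierz 1/24; Ludmila 1/24; Mieczyslaw 3/8; Radoslaw 1/24; Urszula 1/24

Mieczyslaw, as surviving spouse, takes 3/8.
The remaining 5/8 passes to Zofia's descendants per stirpes.
The 5/8 is divided into 5 equal shares of 1/8 among Bogdan, Jolanta, Nadia, Agnieszka, Franciszka.
Bogdan is living and takes 1/8.
Jolanta is living and takes 1/8.
Nadia predeceased; the 1/8 allotted to Nadia's branch passes to Nadia's issue by representation.
Grzegorz's line is the sole branch at this level, so the full 1/8 passes to Grzegorz's issue by representation.
The 1/8 is divided into 3 equal shares of 1/24 among Czeslaw, Radoslaw, Kazimierz.
Czeslaw is living and takes 1/24.
Radoslaw is living and takes 1/24.
Kazimierz is living and takes 1/24.
Agnieszka is living and takes 1/8.
Franciszka predeceased; the 1/8 allotted to Franciszka's branch passes to Franciszka's issue by representation.
Eliasz's line is the sole branch at this level, so the full 1/8 passes to Eliasz's issue by representation.
The 1/8 is divided into 3 equal shares of 1/24 among Ireneusz, Urszula, Ludmila.
Ireneusz is living and takes 1/24.
Urszula is living and takes 1/24.
Ludmila is living and takes 1/24.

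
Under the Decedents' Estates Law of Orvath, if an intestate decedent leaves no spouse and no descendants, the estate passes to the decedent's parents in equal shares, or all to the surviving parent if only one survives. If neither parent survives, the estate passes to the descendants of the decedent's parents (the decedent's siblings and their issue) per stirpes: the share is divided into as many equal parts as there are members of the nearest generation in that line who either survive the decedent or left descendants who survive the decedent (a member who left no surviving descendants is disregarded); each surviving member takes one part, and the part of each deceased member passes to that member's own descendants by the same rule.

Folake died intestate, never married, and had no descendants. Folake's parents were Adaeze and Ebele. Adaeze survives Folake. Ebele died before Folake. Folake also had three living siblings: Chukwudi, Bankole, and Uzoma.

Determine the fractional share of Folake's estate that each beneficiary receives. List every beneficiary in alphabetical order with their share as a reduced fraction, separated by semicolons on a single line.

Adaeze 1

Only one parent, Adaeze, survives, so Adaeze takes the entire estate. The siblings take nothing because a surviving parent has priority.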